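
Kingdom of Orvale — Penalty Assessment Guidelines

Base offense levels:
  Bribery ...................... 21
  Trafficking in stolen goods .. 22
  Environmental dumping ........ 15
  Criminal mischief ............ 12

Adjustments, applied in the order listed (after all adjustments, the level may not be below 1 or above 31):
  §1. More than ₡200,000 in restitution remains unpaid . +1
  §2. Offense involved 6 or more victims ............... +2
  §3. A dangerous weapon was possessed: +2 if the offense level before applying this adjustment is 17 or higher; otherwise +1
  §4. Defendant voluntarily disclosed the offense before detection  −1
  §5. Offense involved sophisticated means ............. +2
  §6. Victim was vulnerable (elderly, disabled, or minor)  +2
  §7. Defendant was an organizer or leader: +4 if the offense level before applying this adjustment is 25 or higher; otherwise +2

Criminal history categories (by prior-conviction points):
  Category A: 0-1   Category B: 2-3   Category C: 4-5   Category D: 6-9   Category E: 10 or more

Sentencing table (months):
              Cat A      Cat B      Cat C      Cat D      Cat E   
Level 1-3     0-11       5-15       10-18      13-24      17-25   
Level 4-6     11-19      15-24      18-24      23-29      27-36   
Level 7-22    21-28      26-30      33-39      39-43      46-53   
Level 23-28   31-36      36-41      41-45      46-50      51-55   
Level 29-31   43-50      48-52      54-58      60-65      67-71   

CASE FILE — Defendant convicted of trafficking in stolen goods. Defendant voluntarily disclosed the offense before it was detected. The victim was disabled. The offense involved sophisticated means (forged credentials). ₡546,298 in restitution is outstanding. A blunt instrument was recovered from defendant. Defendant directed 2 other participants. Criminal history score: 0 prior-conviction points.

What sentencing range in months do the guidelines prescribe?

Base offense level for trafficking in stolen goods: 22.
§1 applies: 22 + 1 = 23.
§2 does not apply.
§3 applies (level before this adjustment is 23 ≥ 17, so +2): 23 + 2 = 25.
§4 applies: 25 − 1 = 24.
§5 applies: 24 + 2 = 26.
§6 applies: 26 + 2 = 28.
§7 applies (level before this adjustment is 28 ≥ 25, so +4): 28 + 4 = 32.
Level 32 exceeds the maximum of 31; capped at 31.
Final offense level: 31.
Criminal history: 0 prior points → Category A (0-1).
Level 31 falls in the 29-31 band.
Grid: Level 29-31 × Category A = 43-50 months.

43-50 months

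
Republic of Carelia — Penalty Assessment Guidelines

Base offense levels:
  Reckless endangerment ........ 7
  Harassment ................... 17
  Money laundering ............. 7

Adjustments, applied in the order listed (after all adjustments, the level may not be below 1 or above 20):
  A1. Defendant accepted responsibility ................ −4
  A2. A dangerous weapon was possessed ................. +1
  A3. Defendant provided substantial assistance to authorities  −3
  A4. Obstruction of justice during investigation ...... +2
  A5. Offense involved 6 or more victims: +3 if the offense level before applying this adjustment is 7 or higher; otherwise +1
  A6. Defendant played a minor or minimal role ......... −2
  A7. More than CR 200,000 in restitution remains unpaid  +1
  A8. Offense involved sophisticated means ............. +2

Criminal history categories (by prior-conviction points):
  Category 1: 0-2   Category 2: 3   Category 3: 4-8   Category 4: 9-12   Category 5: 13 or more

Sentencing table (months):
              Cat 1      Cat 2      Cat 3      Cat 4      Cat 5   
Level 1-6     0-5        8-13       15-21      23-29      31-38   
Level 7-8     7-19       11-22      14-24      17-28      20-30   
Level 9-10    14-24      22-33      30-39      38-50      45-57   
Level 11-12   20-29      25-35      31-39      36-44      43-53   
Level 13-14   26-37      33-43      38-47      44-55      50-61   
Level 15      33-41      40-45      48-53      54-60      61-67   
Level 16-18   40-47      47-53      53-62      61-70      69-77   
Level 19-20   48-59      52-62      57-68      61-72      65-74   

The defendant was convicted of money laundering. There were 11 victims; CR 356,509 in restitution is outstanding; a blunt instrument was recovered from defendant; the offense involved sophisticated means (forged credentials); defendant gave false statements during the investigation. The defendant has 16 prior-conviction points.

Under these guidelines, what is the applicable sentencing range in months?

Base offense level for money laundering: 7.
A1 does not apply.
A2 applies: 7 + 1 = 8.
A4 applies: 8 + 2 = 10.
A5 applies (level before this adjustment is 10 ≥ 7, so +3): 10 + 3 = 13.
A6 does not apply.
A7 applies: 13 + 1 = 14.
A8 applies: 14 + 2 = 16.
Final offense level: 16.
Criminal history: 16 prior points → Category 5 (13+).
Level 16 falls in the 16-18 band.
Grid: Level 16-18 × Category 5 = 69-77 months.

69-77 months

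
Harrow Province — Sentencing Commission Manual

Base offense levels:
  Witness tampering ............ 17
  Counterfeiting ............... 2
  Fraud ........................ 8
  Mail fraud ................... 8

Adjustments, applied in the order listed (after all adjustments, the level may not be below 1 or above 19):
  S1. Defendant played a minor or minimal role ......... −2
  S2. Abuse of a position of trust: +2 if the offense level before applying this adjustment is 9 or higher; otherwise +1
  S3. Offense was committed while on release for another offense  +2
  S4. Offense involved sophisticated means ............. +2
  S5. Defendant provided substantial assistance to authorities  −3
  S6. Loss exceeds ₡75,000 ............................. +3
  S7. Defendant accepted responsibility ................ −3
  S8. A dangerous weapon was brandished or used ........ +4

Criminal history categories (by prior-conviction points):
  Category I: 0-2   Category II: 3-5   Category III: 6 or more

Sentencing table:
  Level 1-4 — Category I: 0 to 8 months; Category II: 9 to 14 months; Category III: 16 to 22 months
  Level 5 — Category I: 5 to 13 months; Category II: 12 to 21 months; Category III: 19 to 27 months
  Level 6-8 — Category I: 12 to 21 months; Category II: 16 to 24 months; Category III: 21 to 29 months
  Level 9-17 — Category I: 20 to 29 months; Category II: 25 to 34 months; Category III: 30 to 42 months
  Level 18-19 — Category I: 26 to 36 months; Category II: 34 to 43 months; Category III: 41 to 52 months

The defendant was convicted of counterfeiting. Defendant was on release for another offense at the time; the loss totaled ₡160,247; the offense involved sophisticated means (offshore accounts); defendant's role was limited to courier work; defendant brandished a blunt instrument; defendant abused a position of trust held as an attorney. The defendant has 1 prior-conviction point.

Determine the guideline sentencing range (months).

20-29 months

Base offense level for counterfeiting: 2.
S1 applies: 2 − 2 = 0.
S2 applies (level before this adjustment is 0 < 9, so +1): 0 + 1 = 1.
S3 applies: 1 + 2 = 3.
S4 applies: 3 + 2 = 5.
S6 applies: 5 + 3 = 8.
S7 does not apply.
S8 applies: 8 + 4 = 12.
Final offense level: 12.
Criminal history: 1 prior point → Category I (0-2).
Level 12 falls in the 9-17 band.
Grid: Level 9-17 × Category I = 20-29 months.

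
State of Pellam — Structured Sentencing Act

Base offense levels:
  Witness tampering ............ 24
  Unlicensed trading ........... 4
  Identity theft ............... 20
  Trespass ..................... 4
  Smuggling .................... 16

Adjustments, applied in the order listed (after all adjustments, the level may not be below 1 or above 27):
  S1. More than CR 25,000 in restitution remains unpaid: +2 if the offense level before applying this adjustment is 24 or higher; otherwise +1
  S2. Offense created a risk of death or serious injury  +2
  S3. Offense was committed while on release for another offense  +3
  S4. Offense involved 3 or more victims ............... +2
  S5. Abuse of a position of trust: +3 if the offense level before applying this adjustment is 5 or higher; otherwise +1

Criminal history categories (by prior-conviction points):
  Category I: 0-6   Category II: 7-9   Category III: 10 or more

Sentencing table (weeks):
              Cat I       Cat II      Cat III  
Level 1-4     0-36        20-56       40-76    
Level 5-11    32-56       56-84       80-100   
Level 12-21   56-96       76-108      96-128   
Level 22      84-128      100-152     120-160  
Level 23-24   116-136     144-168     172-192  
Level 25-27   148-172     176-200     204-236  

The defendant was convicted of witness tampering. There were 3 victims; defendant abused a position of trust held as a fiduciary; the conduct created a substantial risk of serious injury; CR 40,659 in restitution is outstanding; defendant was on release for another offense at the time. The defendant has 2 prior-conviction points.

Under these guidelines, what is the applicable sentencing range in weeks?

Base offense level for witness tampering: 24.
S1 applies (level before this adjustment is 24 ≥ 24, so +2): 24 + 2 = 26.
S2 applies: 26 + 2 = 28.
S3 applies: 28 + 3 = 31.
S4 applies: 31 + 2 = 33.
S5 applies (level before this adjustment is 33 ≥ 5, so +3): 33 + 3 = 36.
Level 36 exceeds the maximum of 27; capped at 27.
Final offense level: 27.
Criminal history: 2 prior points → Category I (0-6).
Level 27 falls in the 25-27 band.
Grid: Level 25-27 × Category I = 148-172 weeks.

148-172 weeks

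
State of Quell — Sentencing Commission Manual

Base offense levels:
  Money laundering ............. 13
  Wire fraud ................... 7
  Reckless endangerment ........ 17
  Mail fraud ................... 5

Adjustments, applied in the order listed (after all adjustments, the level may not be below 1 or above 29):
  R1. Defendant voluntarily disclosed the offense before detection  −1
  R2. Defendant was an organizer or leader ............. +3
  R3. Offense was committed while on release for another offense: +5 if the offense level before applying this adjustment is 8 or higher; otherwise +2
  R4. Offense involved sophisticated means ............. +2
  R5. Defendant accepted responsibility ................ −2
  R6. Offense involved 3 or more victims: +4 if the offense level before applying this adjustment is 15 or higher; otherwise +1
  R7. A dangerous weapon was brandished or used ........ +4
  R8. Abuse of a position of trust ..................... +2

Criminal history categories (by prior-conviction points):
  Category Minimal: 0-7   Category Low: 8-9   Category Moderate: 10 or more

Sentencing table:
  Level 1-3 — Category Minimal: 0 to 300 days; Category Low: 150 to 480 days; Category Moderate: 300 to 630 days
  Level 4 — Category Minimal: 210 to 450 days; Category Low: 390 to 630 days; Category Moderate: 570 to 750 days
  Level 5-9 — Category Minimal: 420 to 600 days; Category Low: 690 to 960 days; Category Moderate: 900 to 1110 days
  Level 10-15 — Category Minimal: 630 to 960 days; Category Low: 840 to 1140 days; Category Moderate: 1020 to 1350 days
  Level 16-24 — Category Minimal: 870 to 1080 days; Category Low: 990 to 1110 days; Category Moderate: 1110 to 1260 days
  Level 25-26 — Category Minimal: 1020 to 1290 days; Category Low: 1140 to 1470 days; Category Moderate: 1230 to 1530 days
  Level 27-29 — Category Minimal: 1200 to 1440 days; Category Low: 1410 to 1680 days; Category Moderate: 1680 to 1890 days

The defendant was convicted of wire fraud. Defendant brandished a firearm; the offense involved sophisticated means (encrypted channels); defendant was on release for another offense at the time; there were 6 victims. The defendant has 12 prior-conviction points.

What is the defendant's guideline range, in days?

Base offense level for wire fraud: 7.
R3 applies (level before this adjustment is 7 < 8, so +2): 7 + 2 = 9.
R4 applies: 9 + 2 = 11.
R6 applies (level before this adjustment is 11 < 15, so +1): 11 + 1 = 12.
R7 applies: 12 + 4 = 16.
Final offense level: 16.
Criminal history: 12 prior points → Category Moderate (10+).
Level 16 falls in the 16-24 band.
Grid: Level 16-24 × Category Moderate = 1110-1260 days.

1110-1260 days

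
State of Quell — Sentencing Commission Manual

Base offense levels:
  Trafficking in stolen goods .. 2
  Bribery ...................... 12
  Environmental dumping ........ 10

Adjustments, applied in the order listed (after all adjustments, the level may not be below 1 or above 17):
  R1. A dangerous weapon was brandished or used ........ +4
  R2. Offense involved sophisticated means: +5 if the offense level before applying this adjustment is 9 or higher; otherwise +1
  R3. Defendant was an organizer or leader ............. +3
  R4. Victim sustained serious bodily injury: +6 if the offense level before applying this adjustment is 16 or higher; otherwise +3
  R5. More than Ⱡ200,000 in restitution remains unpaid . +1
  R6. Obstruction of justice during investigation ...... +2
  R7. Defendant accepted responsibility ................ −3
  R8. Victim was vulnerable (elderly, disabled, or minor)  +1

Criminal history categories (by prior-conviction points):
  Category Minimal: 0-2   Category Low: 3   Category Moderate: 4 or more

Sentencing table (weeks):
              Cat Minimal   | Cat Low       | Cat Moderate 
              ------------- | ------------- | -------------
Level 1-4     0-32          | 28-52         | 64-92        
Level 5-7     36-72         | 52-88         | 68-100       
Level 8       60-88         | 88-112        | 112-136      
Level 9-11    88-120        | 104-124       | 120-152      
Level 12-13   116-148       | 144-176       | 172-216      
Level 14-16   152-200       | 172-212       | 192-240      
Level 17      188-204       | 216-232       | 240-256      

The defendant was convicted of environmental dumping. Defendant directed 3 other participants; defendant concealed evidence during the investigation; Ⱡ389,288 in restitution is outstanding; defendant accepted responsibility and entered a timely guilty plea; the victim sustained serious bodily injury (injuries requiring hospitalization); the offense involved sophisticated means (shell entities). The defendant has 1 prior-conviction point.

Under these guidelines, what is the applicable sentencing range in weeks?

Base offense level for environmental dumping: 10.
R2 applies (level before this adjustment is 10 ≥ 9, so +5): 10 + 5 = 15.
R3 applies: 15 + 3 = 18.
R4 applies (level before this adjustment is 18 ≥ 16, so +6): 18 + 6 = 24.
R5 applies: 24 + 1 = 25.
R6 applies: 25 + 2 = 27.
R7 applies: 27 − 3 = 24.
R8 does not apply.
Level 24 exceeds the maximum of 17; capped at 17.
Final offense level: 17.
Criminal history: 1 prior point → Category Minimal (0-2).
Level 17 falls in the 17 band.
Grid: Level 17 × Category Minimal = 188-204 weeks.

188-204 weeks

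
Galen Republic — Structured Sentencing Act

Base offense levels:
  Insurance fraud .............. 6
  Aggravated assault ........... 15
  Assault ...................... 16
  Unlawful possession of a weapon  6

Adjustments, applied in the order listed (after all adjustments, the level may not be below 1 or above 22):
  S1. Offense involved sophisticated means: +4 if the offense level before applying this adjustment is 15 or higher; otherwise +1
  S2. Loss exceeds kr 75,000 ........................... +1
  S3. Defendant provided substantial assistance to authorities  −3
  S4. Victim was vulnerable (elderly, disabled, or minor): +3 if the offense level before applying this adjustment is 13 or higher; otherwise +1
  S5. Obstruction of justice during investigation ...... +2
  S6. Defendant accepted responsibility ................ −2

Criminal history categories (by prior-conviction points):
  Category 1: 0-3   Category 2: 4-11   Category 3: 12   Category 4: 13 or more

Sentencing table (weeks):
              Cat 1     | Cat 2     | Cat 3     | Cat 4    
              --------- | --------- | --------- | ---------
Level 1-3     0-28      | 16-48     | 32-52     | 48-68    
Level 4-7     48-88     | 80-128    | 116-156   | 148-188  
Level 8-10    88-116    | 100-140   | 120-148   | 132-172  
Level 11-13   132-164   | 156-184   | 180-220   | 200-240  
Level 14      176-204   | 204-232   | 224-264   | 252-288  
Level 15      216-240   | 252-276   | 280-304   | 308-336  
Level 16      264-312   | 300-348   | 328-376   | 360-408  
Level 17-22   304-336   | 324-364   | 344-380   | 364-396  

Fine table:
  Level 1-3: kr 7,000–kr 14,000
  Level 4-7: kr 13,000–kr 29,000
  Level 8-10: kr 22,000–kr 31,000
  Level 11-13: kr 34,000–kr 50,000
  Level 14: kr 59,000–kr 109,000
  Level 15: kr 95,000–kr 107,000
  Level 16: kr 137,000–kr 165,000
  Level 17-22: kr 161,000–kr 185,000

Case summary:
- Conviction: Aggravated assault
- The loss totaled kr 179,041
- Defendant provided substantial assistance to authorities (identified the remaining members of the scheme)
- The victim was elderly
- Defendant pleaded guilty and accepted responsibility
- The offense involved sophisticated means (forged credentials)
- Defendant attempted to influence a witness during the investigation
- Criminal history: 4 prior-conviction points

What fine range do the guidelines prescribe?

Base offense level for aggravated assault: 15.
S1 applies (level before this adjustment is 15 ≥ 15, so +4): 15 + 4 = 19.
S2 applies: 19 + 1 = 20.
S3 applies: 20 − 3 = 17.
S4 applies (level before this adjustment is 17 ≥ 13, so +3): 17 + 3 = 20.
S5 applies: 20 + 2 = 22.
S6 applies: 22 − 2 = 20.
Final offense level: 20.
Level 20 falls in the 17-22 band.
Fine table: Level 17-22 → kr 161,000–kr 185,000.

kr 161,000–kr 185,000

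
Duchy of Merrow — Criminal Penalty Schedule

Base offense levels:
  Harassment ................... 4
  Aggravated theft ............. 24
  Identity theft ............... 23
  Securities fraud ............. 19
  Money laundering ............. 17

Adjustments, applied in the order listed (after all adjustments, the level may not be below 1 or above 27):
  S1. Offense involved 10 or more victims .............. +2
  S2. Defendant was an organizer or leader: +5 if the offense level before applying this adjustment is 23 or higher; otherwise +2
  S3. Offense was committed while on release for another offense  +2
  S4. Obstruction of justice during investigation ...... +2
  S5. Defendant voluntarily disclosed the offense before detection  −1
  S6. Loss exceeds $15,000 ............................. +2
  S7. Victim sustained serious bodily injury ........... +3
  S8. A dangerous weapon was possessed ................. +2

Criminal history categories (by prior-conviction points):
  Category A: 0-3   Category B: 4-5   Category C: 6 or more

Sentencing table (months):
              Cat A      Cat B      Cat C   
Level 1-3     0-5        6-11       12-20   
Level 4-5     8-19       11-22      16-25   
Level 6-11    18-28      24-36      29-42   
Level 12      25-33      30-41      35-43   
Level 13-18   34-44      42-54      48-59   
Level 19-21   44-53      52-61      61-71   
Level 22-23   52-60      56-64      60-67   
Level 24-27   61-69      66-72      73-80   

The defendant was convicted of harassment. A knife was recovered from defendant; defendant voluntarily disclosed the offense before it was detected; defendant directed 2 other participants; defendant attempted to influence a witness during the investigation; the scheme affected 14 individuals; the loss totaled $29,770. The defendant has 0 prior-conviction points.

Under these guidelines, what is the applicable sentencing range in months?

34-44 months

Base offense level for harassment: 4.
S1 applies: 4 + 2 = 6.
S2 applies (level before this adjustment is 6 < 23, so +2): 6 + 2 = 8.
S4 applies: 8 + 2 = 10.
S5 applies: 10 − 1 = 9.
S6 applies: 9 + 2 = 11.
S8 applies: 11 + 2 = 13.
Final offense level: 13.
Criminal history: 0 prior points → Category A (0-3).
Level 13 falls in the 13-18 band.
Grid: Level 13-18 × Category A = 34-44 months.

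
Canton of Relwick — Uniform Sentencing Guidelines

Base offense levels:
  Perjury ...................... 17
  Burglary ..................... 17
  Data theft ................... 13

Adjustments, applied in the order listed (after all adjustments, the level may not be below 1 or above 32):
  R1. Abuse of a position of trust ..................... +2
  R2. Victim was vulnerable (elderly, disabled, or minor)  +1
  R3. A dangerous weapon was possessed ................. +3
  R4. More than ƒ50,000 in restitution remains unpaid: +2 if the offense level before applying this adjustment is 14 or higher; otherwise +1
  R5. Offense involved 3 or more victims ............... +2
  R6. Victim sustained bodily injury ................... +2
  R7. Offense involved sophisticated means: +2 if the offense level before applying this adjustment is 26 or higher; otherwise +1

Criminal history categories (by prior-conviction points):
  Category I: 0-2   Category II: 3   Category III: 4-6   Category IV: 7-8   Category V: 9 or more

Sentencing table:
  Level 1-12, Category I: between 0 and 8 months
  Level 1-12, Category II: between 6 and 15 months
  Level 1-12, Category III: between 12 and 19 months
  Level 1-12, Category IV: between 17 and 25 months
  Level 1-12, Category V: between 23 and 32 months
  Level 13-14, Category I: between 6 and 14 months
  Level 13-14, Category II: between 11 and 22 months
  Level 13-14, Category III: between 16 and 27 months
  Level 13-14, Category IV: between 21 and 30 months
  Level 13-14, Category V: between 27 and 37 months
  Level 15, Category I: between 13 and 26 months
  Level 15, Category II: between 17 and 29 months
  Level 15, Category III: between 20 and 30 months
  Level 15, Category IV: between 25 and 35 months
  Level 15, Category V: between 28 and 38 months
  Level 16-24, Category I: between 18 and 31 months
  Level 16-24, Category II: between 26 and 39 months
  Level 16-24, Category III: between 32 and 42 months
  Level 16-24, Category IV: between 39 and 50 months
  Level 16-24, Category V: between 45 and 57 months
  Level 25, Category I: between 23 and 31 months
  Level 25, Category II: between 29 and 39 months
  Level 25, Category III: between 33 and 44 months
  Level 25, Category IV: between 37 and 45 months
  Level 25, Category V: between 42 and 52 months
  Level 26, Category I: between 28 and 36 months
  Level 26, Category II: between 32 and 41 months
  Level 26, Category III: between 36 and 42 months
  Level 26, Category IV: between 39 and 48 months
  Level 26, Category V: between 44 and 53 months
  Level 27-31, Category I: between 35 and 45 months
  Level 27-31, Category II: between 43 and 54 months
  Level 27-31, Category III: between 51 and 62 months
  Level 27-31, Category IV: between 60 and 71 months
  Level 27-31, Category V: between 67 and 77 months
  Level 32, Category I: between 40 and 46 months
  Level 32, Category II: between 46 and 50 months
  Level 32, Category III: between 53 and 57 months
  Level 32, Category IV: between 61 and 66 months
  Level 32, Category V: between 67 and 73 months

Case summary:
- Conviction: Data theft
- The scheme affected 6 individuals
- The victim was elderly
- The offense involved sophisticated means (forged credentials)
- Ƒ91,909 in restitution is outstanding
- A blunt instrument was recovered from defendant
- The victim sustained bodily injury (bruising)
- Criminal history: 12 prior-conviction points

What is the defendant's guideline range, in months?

Base offense level for data theft: 13.
R2 applies: 13 + 1 = 14.
R3 applies: 14 + 3 = 17.
R4 applies (level before this adjustment is 17 ≥ 14, so +2): 17 + 2 = 19.
R5 applies: 19 + 2 = 21.
R6 applies: 21 + 2 = 23.
R7 applies (level before this adjustment is 23 < 26, so +1): 23 + 1 = 24.
Final offense level: 24.
Criminal history: 12 prior points → Category V (9+).
Level 24 falls in the 16-24 band.
Grid: Level 16-24 × Category V = 45-57 months.

45-57 months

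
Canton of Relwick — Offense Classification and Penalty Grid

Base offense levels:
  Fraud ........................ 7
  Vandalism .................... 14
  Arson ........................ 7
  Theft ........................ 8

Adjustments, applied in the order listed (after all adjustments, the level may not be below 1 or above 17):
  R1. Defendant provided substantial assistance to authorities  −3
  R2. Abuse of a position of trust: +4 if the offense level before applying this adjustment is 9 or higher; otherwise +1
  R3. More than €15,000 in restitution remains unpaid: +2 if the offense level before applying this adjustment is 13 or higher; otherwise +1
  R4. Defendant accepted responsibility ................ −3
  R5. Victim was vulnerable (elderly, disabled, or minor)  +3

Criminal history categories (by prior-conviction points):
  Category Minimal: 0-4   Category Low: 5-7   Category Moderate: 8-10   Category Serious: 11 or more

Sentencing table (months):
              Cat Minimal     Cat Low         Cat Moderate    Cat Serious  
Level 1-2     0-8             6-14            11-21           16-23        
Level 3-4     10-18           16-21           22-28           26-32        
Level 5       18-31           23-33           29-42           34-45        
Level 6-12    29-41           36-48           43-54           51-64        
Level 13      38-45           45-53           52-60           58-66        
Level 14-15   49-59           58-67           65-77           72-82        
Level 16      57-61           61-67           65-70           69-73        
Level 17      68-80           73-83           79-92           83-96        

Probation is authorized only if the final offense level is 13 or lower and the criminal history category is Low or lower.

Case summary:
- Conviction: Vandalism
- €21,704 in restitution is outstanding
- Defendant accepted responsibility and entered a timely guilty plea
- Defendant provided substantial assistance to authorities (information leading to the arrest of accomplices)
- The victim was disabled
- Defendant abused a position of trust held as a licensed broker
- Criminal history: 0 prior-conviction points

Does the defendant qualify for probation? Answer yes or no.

Base offense level for vandalism: 14.
R1 applies: 14 − 3 = 11.
R2 applies (level before this adjustment is 11 ≥ 9, so +4): 11 + 4 = 15.
R3 applies (level before this adjustment is 15 ≥ 13, so +2): 15 + 2 = 17.
R4 applies: 17 − 3 = 14.
R5 applies: 14 + 3 = 17.
Final offense level: 17.
Criminal history: 0 prior points → Category Minimal (0-4).
Level 17 falls in the 17 band.
Grid: Level 17 × Category Minimal = 68-80 months.
Probation check: level 17 > 13 and category Minimal ≤ Low → not eligible.

No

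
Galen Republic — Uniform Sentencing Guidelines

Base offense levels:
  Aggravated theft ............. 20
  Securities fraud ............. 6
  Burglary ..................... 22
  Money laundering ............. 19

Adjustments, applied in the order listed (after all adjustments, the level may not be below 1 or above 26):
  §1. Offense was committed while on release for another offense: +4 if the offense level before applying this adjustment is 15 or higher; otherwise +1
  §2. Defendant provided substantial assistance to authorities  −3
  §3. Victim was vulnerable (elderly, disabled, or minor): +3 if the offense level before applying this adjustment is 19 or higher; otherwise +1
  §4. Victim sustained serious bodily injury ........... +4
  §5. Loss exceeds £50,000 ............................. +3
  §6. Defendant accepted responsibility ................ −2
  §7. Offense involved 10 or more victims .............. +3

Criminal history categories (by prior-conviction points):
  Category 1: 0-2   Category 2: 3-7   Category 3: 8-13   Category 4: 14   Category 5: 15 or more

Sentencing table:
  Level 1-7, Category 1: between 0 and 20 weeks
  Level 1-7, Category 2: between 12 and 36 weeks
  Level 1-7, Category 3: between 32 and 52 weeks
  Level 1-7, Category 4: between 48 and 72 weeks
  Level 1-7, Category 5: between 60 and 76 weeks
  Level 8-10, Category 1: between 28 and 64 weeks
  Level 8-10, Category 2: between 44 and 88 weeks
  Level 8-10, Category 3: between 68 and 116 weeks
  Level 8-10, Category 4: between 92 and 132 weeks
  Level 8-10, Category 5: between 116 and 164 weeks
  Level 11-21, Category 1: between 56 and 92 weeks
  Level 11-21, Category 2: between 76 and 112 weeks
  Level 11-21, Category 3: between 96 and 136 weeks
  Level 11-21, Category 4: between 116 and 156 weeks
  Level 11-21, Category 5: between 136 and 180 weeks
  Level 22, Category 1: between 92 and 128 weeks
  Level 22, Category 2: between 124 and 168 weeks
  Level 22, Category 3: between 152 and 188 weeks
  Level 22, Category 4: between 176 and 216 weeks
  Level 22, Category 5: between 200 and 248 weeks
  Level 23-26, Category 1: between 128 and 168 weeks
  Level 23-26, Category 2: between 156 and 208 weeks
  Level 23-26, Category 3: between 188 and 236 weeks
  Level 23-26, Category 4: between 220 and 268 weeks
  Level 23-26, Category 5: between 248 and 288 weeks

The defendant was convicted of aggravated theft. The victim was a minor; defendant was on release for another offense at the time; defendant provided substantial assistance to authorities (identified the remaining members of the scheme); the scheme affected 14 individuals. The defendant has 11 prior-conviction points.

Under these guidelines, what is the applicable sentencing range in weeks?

188-236 weeks

Base offense level for aggravated theft: 20.
§1 applies (level before this adjustment is 20 ≥ 15, so +4): 20 + 4 = 24.
§2 applies: 24 − 3 = 21.
§3 applies (level before this adjustment is 21 ≥ 19, so +3): 21 + 3 = 24.
§5 does not apply.
§6 does not apply.
§7 applies: 24 + 3 = 27.
Level 27 exceeds the maximum of 26; capped at 26.
Final offense level: 26.
Criminal history: 11 prior points → Category 3 (8-13).
Level 26 falls in the 23-26 band.
Grid: Level 23-26 × Category 3 = 188-236 weeks.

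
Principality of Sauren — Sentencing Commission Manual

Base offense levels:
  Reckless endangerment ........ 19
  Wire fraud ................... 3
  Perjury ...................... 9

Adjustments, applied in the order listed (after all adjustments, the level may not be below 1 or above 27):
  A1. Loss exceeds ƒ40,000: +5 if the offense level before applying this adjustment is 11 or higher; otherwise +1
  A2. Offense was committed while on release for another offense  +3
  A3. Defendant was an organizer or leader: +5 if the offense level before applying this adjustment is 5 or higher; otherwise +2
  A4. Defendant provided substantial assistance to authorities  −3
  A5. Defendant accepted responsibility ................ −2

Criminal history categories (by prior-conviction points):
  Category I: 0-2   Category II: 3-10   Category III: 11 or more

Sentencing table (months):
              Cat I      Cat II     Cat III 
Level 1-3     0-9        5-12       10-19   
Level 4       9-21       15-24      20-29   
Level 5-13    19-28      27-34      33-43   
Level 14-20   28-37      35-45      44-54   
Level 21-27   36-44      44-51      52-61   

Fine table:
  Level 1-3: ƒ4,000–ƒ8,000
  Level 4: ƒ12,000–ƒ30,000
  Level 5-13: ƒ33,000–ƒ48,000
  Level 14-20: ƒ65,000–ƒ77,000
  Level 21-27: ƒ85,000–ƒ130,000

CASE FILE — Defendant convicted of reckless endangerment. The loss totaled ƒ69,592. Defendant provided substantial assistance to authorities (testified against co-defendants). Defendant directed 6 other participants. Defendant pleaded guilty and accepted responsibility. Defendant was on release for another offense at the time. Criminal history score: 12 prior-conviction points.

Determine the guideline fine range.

Base offense level for reckless endangerment: 19.
A1 applies (level before this adjustment is 19 ≥ 11, so +5): 19 + 5 = 24.
A2 applies: 24 + 3 = 27.
A3 applies (level before this adjustment is 27 ≥ 5, so +5): 27 + 5 = 32.
A4 applies: 32 − 3 = 29.
A5 applies: 29 − 2 = 27.
Final offense level: 27.
Level 27 falls in the 21-27 band.
Fine table: Level 21-27 → ƒ85,000–ƒ130,000.

ƒ85,000–ƒ130,000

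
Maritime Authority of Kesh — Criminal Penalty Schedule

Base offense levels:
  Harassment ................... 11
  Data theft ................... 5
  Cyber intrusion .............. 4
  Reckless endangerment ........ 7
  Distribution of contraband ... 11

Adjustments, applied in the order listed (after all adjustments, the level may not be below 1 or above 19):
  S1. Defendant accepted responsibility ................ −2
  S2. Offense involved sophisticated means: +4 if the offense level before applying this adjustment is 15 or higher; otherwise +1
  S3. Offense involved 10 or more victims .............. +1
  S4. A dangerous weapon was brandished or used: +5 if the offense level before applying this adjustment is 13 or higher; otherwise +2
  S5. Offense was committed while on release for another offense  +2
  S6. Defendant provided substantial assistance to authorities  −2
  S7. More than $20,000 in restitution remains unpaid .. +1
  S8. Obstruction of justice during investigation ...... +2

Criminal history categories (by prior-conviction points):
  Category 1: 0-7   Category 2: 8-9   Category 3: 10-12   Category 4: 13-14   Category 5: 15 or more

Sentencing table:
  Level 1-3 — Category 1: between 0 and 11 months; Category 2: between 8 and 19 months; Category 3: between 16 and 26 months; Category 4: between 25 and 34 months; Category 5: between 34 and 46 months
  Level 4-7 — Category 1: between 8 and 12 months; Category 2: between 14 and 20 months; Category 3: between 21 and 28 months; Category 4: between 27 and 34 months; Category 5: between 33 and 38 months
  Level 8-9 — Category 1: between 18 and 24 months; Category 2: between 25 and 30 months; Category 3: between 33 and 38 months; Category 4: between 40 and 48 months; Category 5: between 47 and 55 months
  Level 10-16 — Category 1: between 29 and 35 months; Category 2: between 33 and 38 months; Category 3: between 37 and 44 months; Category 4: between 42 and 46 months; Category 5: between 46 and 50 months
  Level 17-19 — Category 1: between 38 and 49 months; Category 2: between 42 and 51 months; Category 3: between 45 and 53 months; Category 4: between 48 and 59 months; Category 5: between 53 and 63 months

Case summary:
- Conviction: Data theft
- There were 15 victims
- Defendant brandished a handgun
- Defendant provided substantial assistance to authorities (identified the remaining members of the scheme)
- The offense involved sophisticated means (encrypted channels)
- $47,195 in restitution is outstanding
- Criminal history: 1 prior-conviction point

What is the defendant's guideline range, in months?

18-24 months

Base offense level for data theft: 5.
S2 applies (level before this adjustment is 5 < 15, so +1): 5 + 1 = 6.
S3 applies: 6 + 1 = 7.
S4 applies (level before this adjustment is 7 < 13, so +2): 7 + 2 = 9.
S5 does not apply.
S6 applies: 9 − 2 = 7.
S7 applies: 7 + 1 = 8.
Final offense level: 8.
Criminal history: 1 prior point → Category 1 (0-7).
Level 8 falls in the 8-9 band.
Grid: Level 8-9 × Category 1 = 18-24 months.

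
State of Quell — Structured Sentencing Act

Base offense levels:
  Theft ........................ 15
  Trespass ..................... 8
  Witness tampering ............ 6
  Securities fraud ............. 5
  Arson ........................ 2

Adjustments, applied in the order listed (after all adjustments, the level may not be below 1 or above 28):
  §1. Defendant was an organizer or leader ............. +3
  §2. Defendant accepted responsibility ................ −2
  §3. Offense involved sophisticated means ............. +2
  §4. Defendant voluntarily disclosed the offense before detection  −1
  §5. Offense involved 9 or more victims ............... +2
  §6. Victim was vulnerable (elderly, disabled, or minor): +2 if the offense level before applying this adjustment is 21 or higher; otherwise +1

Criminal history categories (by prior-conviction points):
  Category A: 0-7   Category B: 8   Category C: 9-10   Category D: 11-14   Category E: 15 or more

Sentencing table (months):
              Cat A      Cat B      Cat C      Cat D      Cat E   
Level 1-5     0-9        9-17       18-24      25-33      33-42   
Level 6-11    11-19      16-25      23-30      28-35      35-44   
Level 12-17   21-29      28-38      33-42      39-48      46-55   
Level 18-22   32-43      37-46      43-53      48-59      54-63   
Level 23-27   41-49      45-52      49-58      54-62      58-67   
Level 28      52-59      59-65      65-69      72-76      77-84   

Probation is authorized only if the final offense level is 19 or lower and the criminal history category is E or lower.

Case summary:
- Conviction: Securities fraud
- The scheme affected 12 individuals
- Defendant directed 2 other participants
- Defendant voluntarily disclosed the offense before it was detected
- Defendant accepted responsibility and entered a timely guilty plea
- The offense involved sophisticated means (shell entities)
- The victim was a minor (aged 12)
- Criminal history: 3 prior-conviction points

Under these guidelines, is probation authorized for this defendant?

Yes

Base offense level for securities fraud: 5.
§1 applies: 5 + 3 = 8.
§2 applies: 8 − 2 = 6.
§3 applies: 6 + 2 = 8.
§4 applies: 8 − 1 = 7.
§5 applies: 7 + 2 = 9.
§6 applies (level before this adjustment is 9 < 21, so +1): 9 + 1 = 10.
Final offense level: 10.
Criminal history: 3 prior points → Category A (0-7).
Level 10 falls in the 6-11 band.
Grid: Level 6-11 × Category A = 11-19 months.
Probation check: level 10 ≤ 19 and category A ≤ E → eligible.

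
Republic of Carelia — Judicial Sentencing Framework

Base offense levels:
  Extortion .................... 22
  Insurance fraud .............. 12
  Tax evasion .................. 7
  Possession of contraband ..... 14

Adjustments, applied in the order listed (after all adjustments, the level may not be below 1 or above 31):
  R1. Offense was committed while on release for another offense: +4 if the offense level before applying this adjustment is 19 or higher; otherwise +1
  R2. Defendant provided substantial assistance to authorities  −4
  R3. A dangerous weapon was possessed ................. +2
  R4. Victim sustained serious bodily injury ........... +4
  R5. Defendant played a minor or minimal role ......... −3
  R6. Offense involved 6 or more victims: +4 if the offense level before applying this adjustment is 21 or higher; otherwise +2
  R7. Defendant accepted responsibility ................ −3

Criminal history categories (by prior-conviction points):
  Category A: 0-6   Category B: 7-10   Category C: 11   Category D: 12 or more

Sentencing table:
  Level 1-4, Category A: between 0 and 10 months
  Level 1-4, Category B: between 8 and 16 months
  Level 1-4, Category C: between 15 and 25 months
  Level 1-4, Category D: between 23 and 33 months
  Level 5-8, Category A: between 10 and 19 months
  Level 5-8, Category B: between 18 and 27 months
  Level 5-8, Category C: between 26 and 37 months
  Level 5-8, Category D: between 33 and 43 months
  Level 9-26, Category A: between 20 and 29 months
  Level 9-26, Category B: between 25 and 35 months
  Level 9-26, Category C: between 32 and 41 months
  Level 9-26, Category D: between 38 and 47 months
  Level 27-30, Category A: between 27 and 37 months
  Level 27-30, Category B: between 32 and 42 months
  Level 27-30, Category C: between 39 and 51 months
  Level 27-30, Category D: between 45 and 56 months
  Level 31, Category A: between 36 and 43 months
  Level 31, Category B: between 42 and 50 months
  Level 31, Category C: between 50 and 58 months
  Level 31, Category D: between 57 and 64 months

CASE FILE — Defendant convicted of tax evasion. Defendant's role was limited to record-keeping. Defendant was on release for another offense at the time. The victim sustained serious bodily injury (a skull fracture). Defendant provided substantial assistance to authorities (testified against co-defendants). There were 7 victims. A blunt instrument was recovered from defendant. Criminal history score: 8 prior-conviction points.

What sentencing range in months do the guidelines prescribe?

25-35 months

Base offense level for tax evasion: 7.
R1 applies (level before this adjustment is 7 < 19, so +1): 7 + 1 = 8.
R2 applies: 8 − 4 = 4.
R3 applies: 4 + 2 = 6.
R4 applies: 6 + 4 = 10.
R5 applies: 10 − 3 = 7.
R6 applies (level before this adjustment is 7 < 21, so +2): 7 + 2 = 9.
Final offense level: 9.
Criminal history: 8 prior points → Category B (7-10).
Level 9 falls in the 9-26 band.
Grid: Level 9-26 × Category B = 25-35 months.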